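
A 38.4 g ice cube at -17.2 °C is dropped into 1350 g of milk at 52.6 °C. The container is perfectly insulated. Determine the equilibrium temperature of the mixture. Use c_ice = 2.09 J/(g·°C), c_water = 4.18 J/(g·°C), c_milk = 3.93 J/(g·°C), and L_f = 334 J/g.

Heat gained plus heat lost sum to zero:
warm ice to 0 °C: 38.4×2.09×(0 − (-17.2)) = 1380.4
  fusion: m_ice L_f = 38.4×334 = 12826
  meltwater 0→T: 38.4×4.18×T = 160.51 T
  milk cools: 1350×3.93×(T − 52.6) = 5305.5(T − 52.6)
5466 T = 279069 − 14206 = 264863
T ≈ 48.46 °C — above 0 °C, consistent with complete melting.

T_f ≈ 48.5 °C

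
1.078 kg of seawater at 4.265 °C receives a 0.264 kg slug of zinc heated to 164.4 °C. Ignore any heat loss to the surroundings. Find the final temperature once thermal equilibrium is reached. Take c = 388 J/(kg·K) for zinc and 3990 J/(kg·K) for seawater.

T_f ≈ 8.0 °C

Setting the total heat transfer to zero:
0.264*388*(T − 164.4) + 1.078*3990*(T − 4.265) = 0
102.43(T − 164.4) + 4301.2(T − 4.265) = 0
4403.7 T = 35185
T ≈ 7.99 °C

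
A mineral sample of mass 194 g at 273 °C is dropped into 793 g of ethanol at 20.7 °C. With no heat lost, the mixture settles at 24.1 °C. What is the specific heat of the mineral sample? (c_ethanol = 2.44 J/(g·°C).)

Let T be the final temperature. ΣQ_i = 0:
194·c·(24.1 − 273) + 793·2.44·(24.1 − 20.7) = 0
-48287 c = -6578.7
c = -6578.7/-48287 ≈ 0.1362 J/(g·°C)

c ≈ 0.136 J/(g·°C)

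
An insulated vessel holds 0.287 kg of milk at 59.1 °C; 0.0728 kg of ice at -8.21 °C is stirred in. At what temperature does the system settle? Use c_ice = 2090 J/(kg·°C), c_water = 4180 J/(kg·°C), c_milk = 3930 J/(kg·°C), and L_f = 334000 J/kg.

T_f ≈ 28.7 °C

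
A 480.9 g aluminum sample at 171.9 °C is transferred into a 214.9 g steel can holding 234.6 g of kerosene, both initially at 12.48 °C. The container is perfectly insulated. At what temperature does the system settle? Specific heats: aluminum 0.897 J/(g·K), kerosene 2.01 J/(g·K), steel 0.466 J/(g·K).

T_f ≈ 81.0 °C

Setting the total heat transfer to zero:
480.9×0.897×(T − 171.9) + 234.6×2.01×(T − 12.48) + 214.9×0.466×(T − 12.48) = 0
431.37(T − 171.9) + 471.55(T − 12.48) + 100.14(T − 12.48) = 0
1003.1 T = 81287
T = 81287/1003.1 ≈ 81.04 °C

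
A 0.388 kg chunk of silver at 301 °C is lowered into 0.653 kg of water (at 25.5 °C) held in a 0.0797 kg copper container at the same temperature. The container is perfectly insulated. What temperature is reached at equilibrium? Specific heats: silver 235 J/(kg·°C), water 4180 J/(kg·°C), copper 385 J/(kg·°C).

Taking heat into each body as positive, Σ m c ΔT = 0:
0.388*235*(T − 301) + 0.653*4180*(T − 25.5) + 0.0797*385*(T − 25.5) = 0
91.18(T − 301) + 2729.5(T − 25.5) + 30.68(T − 25.5) = 0
(91.18 + 2729.5 + 30.68) T = 91.18*301 + 2729.5*25.5 + 30.68*25.5
T ≈ 34.31 °C

T_f ≈ 34.3 °C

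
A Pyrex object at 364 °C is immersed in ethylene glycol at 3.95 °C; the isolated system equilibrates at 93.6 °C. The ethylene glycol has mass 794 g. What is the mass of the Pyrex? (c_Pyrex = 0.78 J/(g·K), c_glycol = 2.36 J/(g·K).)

|Q_Pyrex| = |Q_glycol|:
m·0.78·(364 − 93.6) = 794·2.36·(93.6 − 3.95)
210.91 m = 167990  ⇒  m ≈ 796.5 g

m ≈ 796 g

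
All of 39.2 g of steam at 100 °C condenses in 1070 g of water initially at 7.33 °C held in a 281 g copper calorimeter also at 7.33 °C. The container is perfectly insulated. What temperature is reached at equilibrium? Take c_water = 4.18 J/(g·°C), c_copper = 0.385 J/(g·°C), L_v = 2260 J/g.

T_f ≈ 29.2 °C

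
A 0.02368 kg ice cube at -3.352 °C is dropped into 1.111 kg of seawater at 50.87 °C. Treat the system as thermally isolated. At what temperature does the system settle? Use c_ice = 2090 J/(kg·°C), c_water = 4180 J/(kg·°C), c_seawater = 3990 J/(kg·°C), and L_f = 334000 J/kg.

T_f ≈ 48.0 °C

Energy balance with sensible and latent terms:
warm ice to 0 °C: 0.02368×2090×(0 − (-3.352)) = 165.89
  latent heat to melt: 0.02368×334000 = 7909.1
  meltwater 0→T: 0.02368×4180×T = 98.98 T
  seawater cools: 1.111×3990×(T − 50.87) = 4432.9(T − 50.87)
4531.9 T = 225501 − 8075 = 217426
T ≈ 47.98 °C (positive, so assuming full melt was valid).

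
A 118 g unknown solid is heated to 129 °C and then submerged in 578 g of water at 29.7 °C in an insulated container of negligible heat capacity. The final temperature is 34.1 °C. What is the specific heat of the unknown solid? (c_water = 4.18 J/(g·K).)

c ≈ 0.949 J/(g·K)

Heat lost by the unknown solid = heat gained by the water:
118×c×(129 − 34.1) = 578×4.18×(34.1 − 29.7)
11198 c = 10631  ⇒  c ≈ 0.9493 J/(g·K)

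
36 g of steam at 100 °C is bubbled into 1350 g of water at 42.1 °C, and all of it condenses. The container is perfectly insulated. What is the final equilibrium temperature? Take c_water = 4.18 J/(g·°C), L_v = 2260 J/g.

T_f ≈ 57.6 °C

Energy balance with sensible and latent terms:
steam→water at 100 °C releases m L_v = 36·2260 = 81360; condensate cools 100→T: 36·4.18·(T − 100) = 150.48(T − 100); water warms: 1350·4.18·(T − 42.1) = 5643(T − 42.1)
5793.5 T = 81360 + 15048 + 237570 = 333978
T ≈ 57.65 °C, under the boiling point, so the assumption holds.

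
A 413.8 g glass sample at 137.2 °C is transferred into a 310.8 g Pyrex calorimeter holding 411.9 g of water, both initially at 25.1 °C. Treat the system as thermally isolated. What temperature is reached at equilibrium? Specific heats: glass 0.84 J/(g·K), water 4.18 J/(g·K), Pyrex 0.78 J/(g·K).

T_f ≈ 42.0 °C

Net heat exchanged in the isolated system is zero:
413.8·0.84·(T − 137.2) + 411.9·4.18·(T − 25.1) + 310.8·0.78·(T − 25.1) = 0
347.59(T − 137.2) + 1721.7(T − 25.1) + 242.42(T − 25.1) = 0
2311.8 T = 96990
T = 96990 / 2311.8 = 42 °C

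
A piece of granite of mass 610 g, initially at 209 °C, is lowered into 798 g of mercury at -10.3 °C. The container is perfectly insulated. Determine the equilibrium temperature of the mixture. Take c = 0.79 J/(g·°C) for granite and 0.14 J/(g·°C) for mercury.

Energy conservation, ΣQ = 0:
610*0.79*(T − 209) + 798*0.14*(T − (-10.3)) = 0
481.9(T − 209) + 111.72(T − (-10.3)) = 0
593.62 T = 99566
T = 99566/593.62 ≈ 167.73 °C

T_f ≈ 167.7 °C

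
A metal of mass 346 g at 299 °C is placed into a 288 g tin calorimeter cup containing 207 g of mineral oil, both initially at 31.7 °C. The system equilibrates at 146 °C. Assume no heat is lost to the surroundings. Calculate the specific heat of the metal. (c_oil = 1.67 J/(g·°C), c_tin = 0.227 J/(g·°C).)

c ≈ 0.888 J/(g·°C)

Energy conservation, ΣQ = 0:
346·c·(146 − 299) + 207·1.67·(146 − 31.7) + 288·0.227·(146 − 31.7) = 0
-52938 c = -46985
c = -46985/-52938 ≈ 0.8875 J/(g·°C)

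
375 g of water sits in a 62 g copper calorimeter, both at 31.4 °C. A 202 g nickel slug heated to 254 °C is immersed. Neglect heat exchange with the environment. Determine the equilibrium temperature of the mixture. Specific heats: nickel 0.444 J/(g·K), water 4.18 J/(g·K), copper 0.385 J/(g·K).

T_f ≈ 43.3 °C

Conservation of energy gives ΣQ = 0:
202·0.444·(T − 254) + 375·4.18·(T − 31.4) + 62·0.385·(T − 31.4) = 0
89.69(T − 254) + 1567.5(T − 31.4) + 23.87(T − 31.4) = 0
1681.1 T = 72750
T ≈ 43.28 °C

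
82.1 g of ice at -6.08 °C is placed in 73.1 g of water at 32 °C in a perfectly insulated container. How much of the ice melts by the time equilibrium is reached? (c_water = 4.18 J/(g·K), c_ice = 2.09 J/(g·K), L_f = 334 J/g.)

m_melted ≈ 26.2 g

Heat available from the water dropping to 0 °C: 73.1·4.18·32 = 9777.9 J.
Of that, 82.1·2.09·6.08 = 1043.3 J goes to bring the ice to 0 °C, leaving 8734.6 J.
Fully melting the ice requires m_ice L_f = 82.1·334 = 27421 J.
That's not enough to melt it all — equilibrium is at 0 °C with ice remaining.
m_melted·334 = 8734.6  ⇒  m_melted ≈ 26.15 g.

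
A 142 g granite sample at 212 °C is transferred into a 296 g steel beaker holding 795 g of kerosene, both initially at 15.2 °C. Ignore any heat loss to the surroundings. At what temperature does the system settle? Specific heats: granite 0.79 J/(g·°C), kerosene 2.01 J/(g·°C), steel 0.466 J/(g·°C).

T_f ≈ 27.1 °C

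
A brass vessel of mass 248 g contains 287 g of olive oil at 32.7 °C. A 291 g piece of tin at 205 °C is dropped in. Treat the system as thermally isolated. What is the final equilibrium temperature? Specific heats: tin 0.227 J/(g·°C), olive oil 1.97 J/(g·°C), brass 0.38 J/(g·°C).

Heat gained plus heat lost sum to zero:
291·0.227·(T − 205) + 287·1.97·(T − 32.7) + 248·0.38·(T − 32.7) = 0
66.06(T − 205) + 565.39(T − 32.7) + 94.24(T − 32.7) = 0
(66.06 + 565.39 + 94.24) T = 66.06·205 + 565.39·32.7 + 94.24·32.7
T = 35112/725.69 ≈ 48.38 °C

T_f ≈ 48.4 °C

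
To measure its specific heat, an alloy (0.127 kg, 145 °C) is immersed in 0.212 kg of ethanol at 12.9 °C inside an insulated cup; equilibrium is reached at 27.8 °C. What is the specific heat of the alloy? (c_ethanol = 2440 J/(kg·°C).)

c ≈ 518 J/(kg·°C)

Heat gained plus heat lost sum to zero:
0.127·c·(27.8 − 145) + 0.212·2440·(27.8 − 12.9) = 0
-14.88 c = -7707.5
c = -7707.5/-14.88 ≈ 517.8 J/(kg·°C)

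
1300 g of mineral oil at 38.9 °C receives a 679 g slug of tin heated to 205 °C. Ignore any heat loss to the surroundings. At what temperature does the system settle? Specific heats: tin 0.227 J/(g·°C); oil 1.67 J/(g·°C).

T_f ≈ 49.9 °C

Let T be the final temperature. ΣQ_i = 0:
679×0.227×(T − 205) + 1300×1.67×(T − 38.9) = 0
(154.13 + 2171) T = 154.13×205 + 2171×38.9
T ≈ 49.91 °C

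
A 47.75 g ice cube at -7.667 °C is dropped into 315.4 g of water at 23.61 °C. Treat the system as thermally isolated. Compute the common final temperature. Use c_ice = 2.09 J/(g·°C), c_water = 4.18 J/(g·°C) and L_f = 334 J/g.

T_f ≈ 9.5 °C

Let T be the final temperature. ΣQ_i = 0:
warm ice to 0 °C: 47.75·2.09·(0 − (-7.667)) = 765.15; latent heat to melt: 47.75·334 = 15948; meltwater 0→T: 47.75·4.18·T = 199.59 T; water cools: 315.4·4.18·(T − 23.61) = 1318.4(T − 23.61)
1518 T = 31127 − 16714 = 14413
T ≈ 9.50 °C — above 0 °C, consistent with complete melting.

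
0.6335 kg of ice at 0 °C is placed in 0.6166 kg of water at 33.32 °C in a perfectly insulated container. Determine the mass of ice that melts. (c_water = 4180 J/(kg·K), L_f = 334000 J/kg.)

m_melted ≈ 0.257 kg

Cooling the water to 0 °C releases 0.6166·4180·33.32 = 85879 J.
Melting all 0.6335 kg of ice would need 0.6335·334000 = 211589 J.
85879 J < 211589 J, so only part of the ice melts and the system sits at 0 °C.
m_melt = 85879 / L_f = 0.2571 kg.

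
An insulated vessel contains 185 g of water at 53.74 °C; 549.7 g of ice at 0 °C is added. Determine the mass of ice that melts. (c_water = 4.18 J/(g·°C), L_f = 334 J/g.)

m_melted ≈ 124 g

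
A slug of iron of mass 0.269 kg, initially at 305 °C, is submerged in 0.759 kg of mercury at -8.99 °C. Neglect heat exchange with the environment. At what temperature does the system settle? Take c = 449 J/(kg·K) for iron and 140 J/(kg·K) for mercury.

T_f ≈ 158.0 °C

T_f = Σ m_i c_i T_i / Σ m_i c_i:
T_f = (120.78·305 + 106.26·(-8.99)) / (120.78 + 106.26)
    = 35883 / 227.04 ≈ 158.05 °C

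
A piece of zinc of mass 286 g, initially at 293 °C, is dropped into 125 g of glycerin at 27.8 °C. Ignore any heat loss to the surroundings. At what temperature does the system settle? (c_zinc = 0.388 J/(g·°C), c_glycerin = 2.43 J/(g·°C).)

T_f ≈ 98.8 °C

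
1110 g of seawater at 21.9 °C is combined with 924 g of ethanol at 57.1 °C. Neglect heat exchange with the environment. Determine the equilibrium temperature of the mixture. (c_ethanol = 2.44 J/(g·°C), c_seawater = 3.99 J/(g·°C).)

T_f ≈ 33.8 °C

Taking heat into each body as positive, Σ m c ΔT = 0:
924×2.44×(T − 57.1) + 1110×3.99×(T − 21.9) = 0
6683.5 T = 225728
T = 225728/6683.5 ≈ 33.77 °C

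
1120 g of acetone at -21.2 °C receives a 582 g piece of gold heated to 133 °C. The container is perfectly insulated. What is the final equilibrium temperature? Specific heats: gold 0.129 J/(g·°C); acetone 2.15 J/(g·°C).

T_f ≈ -16.5 °C

Set heat shed by the hot body equal to heat absorbed by the cold body:
582·0.129·(133 − T) = 1120·2.15·(T − (-21.2))
75.08(133 − T) = 2408(T − (-21.2))
2483.1 T = -41064  ⇒  T ≈ -16.54 °C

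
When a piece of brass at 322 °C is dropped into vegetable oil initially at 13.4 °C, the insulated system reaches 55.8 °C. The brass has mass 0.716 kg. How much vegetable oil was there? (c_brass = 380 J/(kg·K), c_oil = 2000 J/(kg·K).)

m ≈ 0.854 kg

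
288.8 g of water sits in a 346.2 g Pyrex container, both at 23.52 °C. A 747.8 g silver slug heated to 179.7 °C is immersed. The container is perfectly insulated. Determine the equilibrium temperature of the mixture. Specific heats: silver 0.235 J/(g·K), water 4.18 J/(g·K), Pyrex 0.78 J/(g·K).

Taking heat into each body as positive, Σ m c ΔT = 0:
747.8·0.235·(T − 179.7) + 288.8·4.18·(T − 23.52) + 346.2·0.78·(T − 23.52) = 0
175.73(T − 179.7) + 1207.2(T − 23.52) + 270.04(T − 23.52) = 0
1653 T = 66323
T ≈ 40.12 °C

T_f ≈ 40.1 °C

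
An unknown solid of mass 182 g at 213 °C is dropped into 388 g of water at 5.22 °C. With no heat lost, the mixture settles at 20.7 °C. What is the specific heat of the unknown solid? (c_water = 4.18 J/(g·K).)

c ≈ 0.717 J/(g·K)

Heat lost by the unknown solid = heat gained by the water:
182×c×(213 − 20.7) = 388×4.18×(20.7 − 5.22)
34999 c = 25106  ⇒  c ≈ 0.7173 J/(g·K)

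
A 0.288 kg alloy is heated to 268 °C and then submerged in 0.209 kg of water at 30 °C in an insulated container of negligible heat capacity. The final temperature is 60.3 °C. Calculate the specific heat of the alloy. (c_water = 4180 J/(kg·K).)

Taking heat into each body as positive, Σ m c ΔT = 0:
0.288×c×(60.3 − 268) + 0.209×4180×(60.3 − 30) = 0
-59.82 c = -26471
c = -26471/-59.82 ≈ 442.5 J/(kg·K)

c ≈ 443 J/(kg·K)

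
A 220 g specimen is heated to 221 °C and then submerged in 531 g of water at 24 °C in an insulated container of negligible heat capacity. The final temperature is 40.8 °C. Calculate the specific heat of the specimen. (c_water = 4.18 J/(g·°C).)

c ≈ 0.941 J/(g·°C)

Energy conservation, ΣQ = 0:
220×c×(40.8 − 221) + 531×4.18×(40.8 − 24) = 0
-39644 c = -37289
c = -37289/-39644 ≈ 0.9406 J/(g·°C)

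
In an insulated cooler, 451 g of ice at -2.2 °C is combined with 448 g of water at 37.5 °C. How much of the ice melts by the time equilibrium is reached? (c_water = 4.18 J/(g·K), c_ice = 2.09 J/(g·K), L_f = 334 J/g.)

m_melted ≈ 204 g

Cooling the water to 0 °C releases 448×4.18×37.5 = 70224 J.
Of that, 451×2.09×2.2 = 2073.7 J goes to bring the ice to 0 °C, leaving 68150 J.
To melt every bit of ice: 451×334 = 150634 J.
Since 68150 < 150634 J, not all the ice melts; equilibrium is at 0 °C.
m_melted×334 = 68150  ⇒  m_melted ≈ 204 g.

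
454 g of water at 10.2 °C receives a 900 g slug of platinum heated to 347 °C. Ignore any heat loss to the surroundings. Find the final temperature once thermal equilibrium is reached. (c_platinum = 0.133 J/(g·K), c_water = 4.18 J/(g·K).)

Conservation of energy gives ΣQ = 0:
900*0.133*(T − 347) + 454*4.18*(T − 10.2) = 0
119.7(T − 347) + 1897.7(T − 10.2) = 0
2017.4 T = 60893
T = 60893/2017.4 ≈ 30.18 °C

T_f ≈ 30.2 °C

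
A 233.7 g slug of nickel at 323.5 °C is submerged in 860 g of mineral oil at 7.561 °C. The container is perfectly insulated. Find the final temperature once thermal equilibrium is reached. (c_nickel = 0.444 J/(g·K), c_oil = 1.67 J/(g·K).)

T_f ≈ 28.8 °C

|Q_nickel| = |Q_oil|:
233.7·0.444·(323.5 − T) = 860·1.67·(T − 7.561)
103.76(323.5 − T) = 1436.2(T − 7.561)
1540 T = 44426  ⇒  T ≈ 28.85 °C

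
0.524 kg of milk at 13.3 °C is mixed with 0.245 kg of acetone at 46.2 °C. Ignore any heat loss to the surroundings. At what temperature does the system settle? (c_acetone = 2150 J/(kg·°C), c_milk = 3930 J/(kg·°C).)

T_f ≈ 20.0 °C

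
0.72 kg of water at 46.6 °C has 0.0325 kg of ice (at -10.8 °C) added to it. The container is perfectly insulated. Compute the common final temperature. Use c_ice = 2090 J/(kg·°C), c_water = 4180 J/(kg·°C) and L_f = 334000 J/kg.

T_f ≈ 40.9 °C

Net heat exchanged in the isolated system is zero:
ice -10.8→0 °C: 0.0325·2090·10.8 = 733.59
  melt ice: 0.0325·334000 = 10855
  warm the meltwater: 135.85 T
  water: 3009.6(T − 46.6)
3145.4 T = 140247 − 11589 = 128659
T ≈ 40.90 °C — above 0 °C, consistent with complete melting.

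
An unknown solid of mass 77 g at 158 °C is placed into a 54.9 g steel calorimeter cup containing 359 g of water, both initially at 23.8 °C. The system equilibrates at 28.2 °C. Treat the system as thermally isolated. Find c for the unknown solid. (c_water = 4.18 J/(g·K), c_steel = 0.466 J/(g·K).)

Setting the total heat transfer to zero:
77×c×(28.2 − 158) + 359×4.18×(28.2 − 23.8) + 54.9×0.466×(28.2 − 23.8) = 0
-9994.6 c = -6715.3
c = -6715.3/-9994.6 ≈ 0.6719 J/(g·K)

c ≈ 0.672 J/(g·K)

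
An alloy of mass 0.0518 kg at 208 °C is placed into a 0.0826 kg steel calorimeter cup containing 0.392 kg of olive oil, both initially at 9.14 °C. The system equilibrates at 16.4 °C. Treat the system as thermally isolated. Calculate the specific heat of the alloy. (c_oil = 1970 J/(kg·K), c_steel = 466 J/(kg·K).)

c ≈ 593 J/(kg·K)

Let T be the final temperature. ΣQ_i = 0:
0.0518·c·(16.4 − 208) + 0.392·1970·(16.4 − 9.14) + 0.0826·466·(16.4 − 9.14) = 0
-9.925 c = -5885.9
c = -5885.9/-9.925 ≈ 593 J/(kg·K)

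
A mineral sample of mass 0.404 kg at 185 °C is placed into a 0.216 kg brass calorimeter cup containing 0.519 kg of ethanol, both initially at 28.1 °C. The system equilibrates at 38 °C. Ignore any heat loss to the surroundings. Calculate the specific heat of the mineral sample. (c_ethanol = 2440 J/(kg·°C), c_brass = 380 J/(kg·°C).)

Taking heat into each body as positive, Σ m c ΔT = 0:
0.404·c·(38 − 185) + 0.519·2440·(38 − 28.1) + 0.216·380·(38 − 28.1) = 0
-59.39 c = -13350
c = -13350/-59.39 ≈ 224.8 J/(kg·°C)

c ≈ 225 J/(kg·°C)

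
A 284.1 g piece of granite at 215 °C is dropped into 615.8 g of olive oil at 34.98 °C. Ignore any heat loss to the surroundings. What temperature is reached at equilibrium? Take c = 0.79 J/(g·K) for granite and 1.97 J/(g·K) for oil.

T_f ≈ 63.1 °C

With ΣQ=0 the equilibrium temperature is the m·c-weighted mean:
T_f = (224.44·215 + 1213.1·34.98) / (224.44 + 1213.1)
    = 90690 / 1437.6 ≈ 63.09 °C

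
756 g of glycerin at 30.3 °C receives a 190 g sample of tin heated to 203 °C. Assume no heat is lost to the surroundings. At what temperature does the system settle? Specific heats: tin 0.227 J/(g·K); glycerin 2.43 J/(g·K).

Setting the total heat transfer to zero:
190*0.227*(T − 203) + 756*2.43*(T − 30.3) = 0
(43.13 + 1837.1) T = 43.13*203 + 1837.1*30.3
T ≈ 34.26 °C

T_f ≈ 34.3 °C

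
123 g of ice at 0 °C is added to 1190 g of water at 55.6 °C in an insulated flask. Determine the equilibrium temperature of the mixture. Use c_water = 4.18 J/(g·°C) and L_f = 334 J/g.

T_f ≈ 42.9 °C

Energy conservation, ΣQ = 0:
fusion: m_ice L_f = 123·334 = 41082; meltwater 0→T: 123·4.18·T = 514.14 T; water cools: 1190·4.18·(T − 55.6) = 4974.2(T − 55.6)
5488.3 T = 276566 − 41082 = 235484
T ≈ 42.91 °C (positive, so assuming full melt was valid).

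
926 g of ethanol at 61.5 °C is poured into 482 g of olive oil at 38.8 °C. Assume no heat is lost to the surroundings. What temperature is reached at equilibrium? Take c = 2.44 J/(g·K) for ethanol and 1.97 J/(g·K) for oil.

Setting the total heat transfer to zero:
926×2.44×(T − 61.5) + 482×1.97×(T − 38.8) = 0
2259.4(T − 61.5) + 949.54(T − 38.8) = 0
(2259.4 + 949.54) T = 2259.4×61.5 + 949.54×38.8
T = 175798/3209 ≈ 54.78 °C

T_f ≈ 54.8 °C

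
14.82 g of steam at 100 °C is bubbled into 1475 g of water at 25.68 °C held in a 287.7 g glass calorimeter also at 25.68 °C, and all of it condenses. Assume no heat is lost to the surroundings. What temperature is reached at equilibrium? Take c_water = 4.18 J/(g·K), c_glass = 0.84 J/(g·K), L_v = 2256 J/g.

Setting the total heat transfer to zero:
steam→water at 100 °C releases m L_v = 14.82·2256 = 33434
  condensate cools 100→T: 14.82·4.18·(T − 100) = 61.95(T − 100)
  water warms: 1475·4.18·(T − 25.68) = 6165.5(T − 25.68)
  cup: 241.67(T − 25.68)
6469.1 T = 33434 + 6194.8 + 164536 = 204165
T ≈ 31.56 °C, under the boiling point, so the assumption holds.

T_f ≈ 31.6 °C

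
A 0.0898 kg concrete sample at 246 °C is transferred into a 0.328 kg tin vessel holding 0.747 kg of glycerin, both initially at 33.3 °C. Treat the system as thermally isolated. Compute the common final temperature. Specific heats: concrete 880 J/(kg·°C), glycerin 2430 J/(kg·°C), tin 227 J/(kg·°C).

T_f ≈ 41.8 °C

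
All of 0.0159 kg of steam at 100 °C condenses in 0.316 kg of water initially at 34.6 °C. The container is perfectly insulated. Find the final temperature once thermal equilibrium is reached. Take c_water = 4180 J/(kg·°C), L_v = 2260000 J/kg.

T_f ≈ 63.6 °C

Let T be the final temperature. ΣQ_i = 0:
condense steam: −0.0159·2260000 = −35934
  condensate cools 100→T: 0.0159·4180·(T − 100) = 66.46(T − 100)
  original water: 1320.9(T − 34.6)
1387.3 T = 35934 + 6646.2 + 45702 = 88283
T ≈ 63.63 °C, under the boiling point, so the assumption holds.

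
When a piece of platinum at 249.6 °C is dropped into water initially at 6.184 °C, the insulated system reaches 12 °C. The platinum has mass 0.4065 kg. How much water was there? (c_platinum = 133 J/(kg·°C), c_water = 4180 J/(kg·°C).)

|Q_platinum| = |Q_water|:
0.4065×133×(249.6 − 12) = m×4180×(12 − 6.184)
24311 m = 12846  ⇒  m ≈ 0.5284 kg

m ≈ 0.528 kg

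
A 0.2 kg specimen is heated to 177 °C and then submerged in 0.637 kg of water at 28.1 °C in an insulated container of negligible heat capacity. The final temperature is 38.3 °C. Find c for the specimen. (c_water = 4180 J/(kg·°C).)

Heat lost by the specimen = heat gained by the water:
0.2·c·(177 − 38.3) = 0.637·4180·(38.3 − 28.1)
27.74 c = 27159  ⇒  c ≈ 979.1 J/(kg·°C)

c ≈ 979 J/(kg·°C)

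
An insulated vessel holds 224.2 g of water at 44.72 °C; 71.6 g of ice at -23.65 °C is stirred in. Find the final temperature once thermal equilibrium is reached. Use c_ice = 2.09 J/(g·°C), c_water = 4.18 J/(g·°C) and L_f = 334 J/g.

Net heat exchanged in the isolated system is zero:
warm ice to 0 °C: 71.6·2.09·(0 − (-23.65)) = 3539.1; melt ice: 71.6·334 = 23914; warm the meltwater: 299.29 T; water cools: 224.2·4.18·(T − 44.72) = 937.16(T − 44.72)
1236.4 T = 41910 − 27453 = 14456
T ≈ 11.69 °C. Since T > 0 °C, the all-ice-melts assumption holds.

T_f ≈ 11.7 °C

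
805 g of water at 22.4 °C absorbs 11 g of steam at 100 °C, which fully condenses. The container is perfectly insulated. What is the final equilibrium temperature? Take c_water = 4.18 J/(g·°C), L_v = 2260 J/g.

T_f ≈ 30.7 °C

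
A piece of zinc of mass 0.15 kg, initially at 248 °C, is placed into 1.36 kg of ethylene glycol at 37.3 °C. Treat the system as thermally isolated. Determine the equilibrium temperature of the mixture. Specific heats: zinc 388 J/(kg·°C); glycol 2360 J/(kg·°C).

|Q_zinc| = |Q_glycol|:
0.15×388×(248 − T) = 1.36×2360×(T − 37.3)
58.2(248 − T) = 3209.6(T − 37.3)
3267.8 T = 134152  ⇒  T ≈ 41.05 °C

T_f ≈ 41.1 °C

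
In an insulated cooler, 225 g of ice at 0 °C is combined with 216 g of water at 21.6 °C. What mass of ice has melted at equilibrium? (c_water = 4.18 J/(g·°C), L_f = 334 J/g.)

Water can give up m c ΔT = 216×4.18×21.6 = 19502 J before reaching 0 °C.
To melt every bit of ice: 225×334 = 75150 J.
19502 J < 75150 J, so only part of the ice melts and the system sits at 0 °C.
m_melt = 19502 / L_f = 58.39 g.

m_melted ≈ 58.4 g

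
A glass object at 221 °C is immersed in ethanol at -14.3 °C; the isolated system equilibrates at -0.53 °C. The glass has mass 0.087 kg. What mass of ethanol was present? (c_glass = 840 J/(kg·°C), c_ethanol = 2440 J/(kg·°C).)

m ≈ 0.482 kg

|Q_glass| = |Q_ethanol|:
0.087×840×(221 − -0.53) = m×2440×(-0.53 − (-14.3))
33599 m = 16189  ⇒  m ≈ 0.4818 kg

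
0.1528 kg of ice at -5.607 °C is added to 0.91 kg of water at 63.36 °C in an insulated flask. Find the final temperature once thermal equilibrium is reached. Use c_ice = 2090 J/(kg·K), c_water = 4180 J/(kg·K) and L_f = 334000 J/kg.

T_f ≈ 42.4 °C

Net heat exchanged in the isolated system is zero:
ice -5.607→0 °C: 0.1528×2090×5.607 = 1790.6; fusion: m_ice L_f = 0.1528×334000 = 51035; warm the meltwater: 638.7 T; water: 3803.8(T − 63.36)
4442.5 T = 241009 − 52826 = 188183
T ≈ 42.36 °C (positive, so assuming full melt was valid).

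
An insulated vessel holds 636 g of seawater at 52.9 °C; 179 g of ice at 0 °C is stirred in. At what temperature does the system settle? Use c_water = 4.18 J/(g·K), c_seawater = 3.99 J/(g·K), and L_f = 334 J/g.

Taking heat into each body as positive, Σ m c ΔT = 0:
fusion: m_ice L_f = 179×334 = 59786; warm the meltwater: 748.22 T; seawater: 2537.6(T − 52.9)
3285.9 T = 134241 − 59786 = 74455
T ≈ 22.66 °C — above 0 °C, consistent with complete melting.

T_f ≈ 22.7 °C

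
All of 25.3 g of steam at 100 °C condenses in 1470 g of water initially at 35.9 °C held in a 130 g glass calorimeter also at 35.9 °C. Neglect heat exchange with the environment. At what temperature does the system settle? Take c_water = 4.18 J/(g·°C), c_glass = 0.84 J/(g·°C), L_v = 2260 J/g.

T_f ≈ 46.0 °C

Net heat exchanged in the isolated system is zero:
steam→water at 100 °C releases m L_v = 25.3·2260 = 57178
  condensate cools 100→T: 25.3·4.18·(T − 100) = 105.75(T − 100)
  original water: 6144.6(T − 35.9)
  cup: 109.2(T − 35.9)
6359.6 T = 57178 + 10575 + 224511 = 292265
T ≈ 45.96 °C — below 100 °C, confirming all the steam condensed.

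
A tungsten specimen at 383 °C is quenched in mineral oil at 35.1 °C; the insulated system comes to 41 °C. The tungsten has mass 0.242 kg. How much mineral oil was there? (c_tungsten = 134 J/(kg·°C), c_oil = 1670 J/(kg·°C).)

Heat lost by the tungsten = heat gained by the oil:
0.242×134×(383 − 41) = m×1670×(41 − 35.1)
9853 m = 11090  ⇒  m ≈ 1.126 kg

m ≈ 1.13 kg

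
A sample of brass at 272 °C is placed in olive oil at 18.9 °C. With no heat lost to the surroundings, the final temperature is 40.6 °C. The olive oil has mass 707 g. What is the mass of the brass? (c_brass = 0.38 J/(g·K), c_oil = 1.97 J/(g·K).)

m ≈ 344 g

|Q_brass| = |Q_oil|:
m·0.38·(272 − 40.6) = 707·1.97·(40.6 − 18.9)
87.93 m = 30224  ⇒  m ≈ 343.7 g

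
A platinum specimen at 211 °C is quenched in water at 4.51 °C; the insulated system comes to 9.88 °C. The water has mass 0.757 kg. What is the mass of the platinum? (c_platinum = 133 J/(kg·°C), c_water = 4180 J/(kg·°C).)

m ≈ 0.635 kg

Conservation of energy gives ΣQ = 0:
m·133·(9.88 − 211) + 0.757·4180·(9.88 − 4.51) = 0
-26749 m = -16992
m = -16992/-26749 ≈ 0.6352 kg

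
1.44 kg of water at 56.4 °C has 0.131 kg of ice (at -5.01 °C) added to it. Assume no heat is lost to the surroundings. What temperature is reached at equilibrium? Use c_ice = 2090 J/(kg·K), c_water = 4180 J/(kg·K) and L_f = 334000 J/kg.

T_f ≈ 44.8 °C

Heat gained plus heat lost sum to zero:
ice -5.01→0 °C: 0.131·2090·5.01 = 1371.7
  melt ice: 0.131·334000 = 43754
  warm the meltwater: 547.58 T
  water cools: 1.44·4180·(T − 56.4) = 6019.2(T − 56.4)
6566.8 T = 339483 − 45126 = 294357
T ≈ 44.83 °C (positive, so assuming full melt was valid).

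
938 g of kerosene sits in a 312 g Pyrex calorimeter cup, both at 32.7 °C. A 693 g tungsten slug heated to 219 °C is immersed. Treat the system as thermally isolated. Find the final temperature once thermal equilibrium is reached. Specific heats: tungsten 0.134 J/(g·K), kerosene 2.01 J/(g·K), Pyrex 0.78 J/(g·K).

T_f is the heat-capacity-weighted average of the initial temperatures:
T_f = (92.86·219 + 1885.4·32.7 + 243.36·32.7) / (92.86 + 1885.4 + 243.36)
    = 89947 / 2221.6 ≈ 40.49 °C

T_f ≈ 40.5 °C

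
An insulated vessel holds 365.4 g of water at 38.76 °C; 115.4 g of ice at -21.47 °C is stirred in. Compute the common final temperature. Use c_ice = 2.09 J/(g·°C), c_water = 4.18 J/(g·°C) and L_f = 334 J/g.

T_f ≈ 7.7 °C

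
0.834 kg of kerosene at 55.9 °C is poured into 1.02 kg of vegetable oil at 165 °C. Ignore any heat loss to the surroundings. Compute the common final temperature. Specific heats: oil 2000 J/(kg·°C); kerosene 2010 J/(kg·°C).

Heat lost by the oil equals heat gained by the kerosene:
1.02·2000·(165 − T) = 0.834·2010·(T − 55.9)
2040(165 − T) = 1676.3(T − 55.9)
3716.3 T = 430307  ⇒  T ≈ 115.79 °C

T_f ≈ 115.8 °C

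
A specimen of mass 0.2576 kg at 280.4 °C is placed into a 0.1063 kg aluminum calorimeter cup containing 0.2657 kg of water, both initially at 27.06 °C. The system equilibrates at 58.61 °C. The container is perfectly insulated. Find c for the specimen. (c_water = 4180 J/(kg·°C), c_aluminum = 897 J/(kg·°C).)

c ≈ 666 J/(kg·°C)

Energy conservation, ΣQ = 0:
0.2576×c×(58.61 − 280.4) + 0.2657×4180×(58.61 − 27.06) + 0.1063×897×(58.61 − 27.06) = 0
-57.13 c = -38049
c = -38049/-57.13 ≈ 666 J/(kg·°C)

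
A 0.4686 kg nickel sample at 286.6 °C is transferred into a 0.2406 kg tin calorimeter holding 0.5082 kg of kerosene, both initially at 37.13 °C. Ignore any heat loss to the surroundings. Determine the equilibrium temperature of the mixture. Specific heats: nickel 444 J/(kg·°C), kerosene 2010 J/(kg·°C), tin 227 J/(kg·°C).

Heat gained plus heat lost sum to zero:
0.4686*444*(T − 286.6) + 0.5082*2010*(T − 37.13) + 0.2406*227*(T − 37.13) = 0
(208.06 + 1021.5 + 54.62) T = 208.06*286.6 + 1021.5*37.13 + 54.62*37.13
T = 99585 / 1284.2 = 77.5 °C

T_f ≈ 77.5 °C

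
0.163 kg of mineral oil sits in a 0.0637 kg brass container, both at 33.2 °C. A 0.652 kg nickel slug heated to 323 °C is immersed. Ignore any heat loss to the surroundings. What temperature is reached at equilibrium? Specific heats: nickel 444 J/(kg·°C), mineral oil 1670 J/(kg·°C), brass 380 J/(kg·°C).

T_f ≈ 176.4 °C

Energy conservation, ΣQ = 0:
0.652·444·(T − 323) + 0.163·1670·(T − 33.2) + 0.0637·380·(T − 33.2) = 0
289.49(T − 323) + 272.21(T − 33.2) + 24.21(T − 33.2) = 0
585.9 T = 103346
T = 103346 / 585.9 = 176 °C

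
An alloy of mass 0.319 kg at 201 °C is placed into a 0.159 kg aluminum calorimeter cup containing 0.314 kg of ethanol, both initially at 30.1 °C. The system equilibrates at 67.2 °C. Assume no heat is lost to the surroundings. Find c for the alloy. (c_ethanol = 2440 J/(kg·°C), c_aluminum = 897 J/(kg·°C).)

Energy conservation, ΣQ = 0:
0.319×c×(67.2 − 201) + 0.314×2440×(67.2 − 30.1) + 0.159×897×(67.2 − 30.1) = 0
-42.68 c = -33716
c = -33716/-42.68 ≈ 789.9 J/(kg·°C)

c ≈ 790 J/(kg·°C)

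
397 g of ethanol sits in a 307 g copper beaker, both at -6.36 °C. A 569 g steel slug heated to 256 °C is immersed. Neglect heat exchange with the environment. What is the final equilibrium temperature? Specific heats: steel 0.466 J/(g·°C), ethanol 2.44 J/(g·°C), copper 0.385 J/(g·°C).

Net heat exchanged in the isolated system is zero:
569*0.466*(T − 256) + 397*2.44*(T − (-6.36)) + 307*0.385*(T − (-6.36)) = 0
265.15(T − 256) + 968.68(T − (-6.36)) + 118.2(T − (-6.36)) = 0
1352 T = 60967
T = 60967 / 1352 = 45.1 °C

T_f ≈ 45.1 °C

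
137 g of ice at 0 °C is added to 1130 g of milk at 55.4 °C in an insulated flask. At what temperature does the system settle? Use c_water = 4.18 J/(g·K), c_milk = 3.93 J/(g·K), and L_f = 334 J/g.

T_f ≈ 39.9 °C

Energy balance with sensible and latent terms:
melt ice: 137·334 = 45758
  meltwater 0→T: 137·4.18·T = 572.66 T
  milk: 4440.9(T − 55.4)
5013.6 T = 246026 − 45758 = 200268
T ≈ 39.95 °C. Since T > 0 °C, the all-ice-melts assumption holds.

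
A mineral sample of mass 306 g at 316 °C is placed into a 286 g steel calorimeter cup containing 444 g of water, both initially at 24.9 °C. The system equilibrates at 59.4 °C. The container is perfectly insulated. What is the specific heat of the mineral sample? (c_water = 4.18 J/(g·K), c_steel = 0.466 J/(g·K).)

c ≈ 0.874 J/(g·K)

Net heat exchanged in the isolated system is zero:
306·c·(59.4 − 316) + 444·4.18·(59.4 − 24.9) + 286·0.466·(59.4 − 24.9) = 0
-78520 c = -68627
c = -68627/-78520 ≈ 0.874 J/(g·K)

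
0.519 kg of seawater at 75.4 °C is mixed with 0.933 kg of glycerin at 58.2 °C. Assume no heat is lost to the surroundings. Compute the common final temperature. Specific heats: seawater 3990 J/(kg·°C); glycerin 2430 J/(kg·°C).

|Q_seawater| = |Q_glycerin|:
0.519*3990*(75.4 − T) = 0.933*2430*(T − 58.2)
2070.8(75.4 − T) = 2267.2(T − 58.2)
4338 T = 288090  ⇒  T ≈ 66.41 °C

T_f ≈ 66.4 °C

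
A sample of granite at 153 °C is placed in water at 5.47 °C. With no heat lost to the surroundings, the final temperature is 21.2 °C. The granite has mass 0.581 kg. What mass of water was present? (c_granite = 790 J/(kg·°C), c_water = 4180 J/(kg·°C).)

m ≈ 0.92 kg

Let T be the final temperature. ΣQ_i = 0:
0.581×790×(21.2 − 153) + m×4180×(21.2 − 5.47) = 0
65751 m = 60495
m = 60495/65751 ≈ 0.9201 kg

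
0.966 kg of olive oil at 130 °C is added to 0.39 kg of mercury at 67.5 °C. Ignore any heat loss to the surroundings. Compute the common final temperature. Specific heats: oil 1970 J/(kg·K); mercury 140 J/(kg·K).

Conservation of energy gives ΣQ = 0:
0.966*1970*(T − 130) + 0.39*140*(T − 67.5) = 0
1903(T − 130) + 54.6(T − 67.5) = 0
1957.6 T = 251078
T = 251078 / 1957.6 = 128 °C

T_f ≈ 128.3 °C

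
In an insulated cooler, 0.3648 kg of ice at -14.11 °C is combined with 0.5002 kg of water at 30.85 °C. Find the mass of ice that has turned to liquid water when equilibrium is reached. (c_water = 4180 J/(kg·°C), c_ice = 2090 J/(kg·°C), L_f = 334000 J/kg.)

m_melted ≈ 0.161 kg

Cooling the water to 0 °C releases 0.5002×4180×30.85 = 64502 J.
Of that, 0.3648×2090×14.11 = 10758 J goes to bring the ice to 0 °C, leaving 53744 J.
Melting all 0.3648 kg of ice would need 0.3648×334000 = 121843 J.
Since 53744 < 121843 J, not all the ice melts; equilibrium is at 0 °C.
Mass melted = 53744/334000 ≈ 0.1609 kg.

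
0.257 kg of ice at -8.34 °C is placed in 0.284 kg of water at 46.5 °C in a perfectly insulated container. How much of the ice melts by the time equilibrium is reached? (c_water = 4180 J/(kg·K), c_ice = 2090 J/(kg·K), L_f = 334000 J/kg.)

Heat available from the water dropping to 0 °C: 0.284·4180·46.5 = 55201 J.
Of that, 0.257·2090·8.34 = 4479.7 J goes to bring the ice to 0 °C, leaving 50721 J.
Melting all 0.257 kg of ice would need 0.257·334000 = 85838 J.
Since 50721 < 85838 J, not all the ice melts; equilibrium is at 0 °C.
m_melted·334000 = 50721  ⇒  m_melted ≈ 0.1519 kg.

m_melted ≈ 0.152 kg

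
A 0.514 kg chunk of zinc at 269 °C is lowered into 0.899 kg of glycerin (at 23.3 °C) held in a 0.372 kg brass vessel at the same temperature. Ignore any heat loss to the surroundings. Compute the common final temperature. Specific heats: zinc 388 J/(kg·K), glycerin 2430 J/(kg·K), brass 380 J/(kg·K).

T_f ≈ 42.7 °C

T_f = Σ m_i c_i T_i / Σ m_i c_i:
T_f = (199.43*269 + 2184.6*23.3 + 141.36*23.3) / (199.43 + 2184.6 + 141.36)
    = 107841 / 2525.4 ≈ 42.70 °C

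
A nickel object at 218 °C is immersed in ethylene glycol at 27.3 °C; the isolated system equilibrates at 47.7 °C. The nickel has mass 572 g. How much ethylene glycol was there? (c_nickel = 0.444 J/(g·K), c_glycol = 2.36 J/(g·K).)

m ≈ 898 g

Setting the total heat transfer to zero:
572×0.444×(47.7 − 218) + m×2.36×(47.7 − 27.3) = 0
48.14 m = 43251
m = 43251/48.14 ≈ 898.4 g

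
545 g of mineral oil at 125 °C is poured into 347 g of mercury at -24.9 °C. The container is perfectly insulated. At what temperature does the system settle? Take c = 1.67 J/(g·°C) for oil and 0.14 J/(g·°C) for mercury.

T_f ≈ 117.4 °C

Heat gained plus heat lost sum to zero:
545×1.67×(T − 125) + 347×0.14×(T − (-24.9)) = 0
958.73 T = 112559
T = 112559/958.73 ≈ 117.40 °C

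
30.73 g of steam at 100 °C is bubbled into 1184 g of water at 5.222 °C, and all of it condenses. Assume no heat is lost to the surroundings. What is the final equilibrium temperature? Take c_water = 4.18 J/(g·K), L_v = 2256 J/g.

Let T be the final temperature. ΣQ_i = 0:
steam→water at 100 °C releases m L_v = 30.73×2256 = 69327; condensate cools 100→T: 30.73×4.18×(T − 100) = 128.45(T − 100); water warms: 1184×4.18×(T − 5.222) = 4949.1(T − 5.222)
5077.6 T = 69327 + 12845 + 25844 = 108016
T ≈ 21.27 °C (< 100 °C, so full condensation is consistent).

T_f ≈ 21.3 °C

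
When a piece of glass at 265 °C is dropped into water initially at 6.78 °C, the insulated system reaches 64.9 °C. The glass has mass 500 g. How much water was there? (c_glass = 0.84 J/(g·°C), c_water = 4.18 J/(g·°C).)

Heat lost by the glass = heat gained by the water:
500·0.84·(265 − 64.9) = m·4.18·(64.9 − 6.78)
242.94 m = 84042  ⇒  m ≈ 345.9 g

m ≈ 346 g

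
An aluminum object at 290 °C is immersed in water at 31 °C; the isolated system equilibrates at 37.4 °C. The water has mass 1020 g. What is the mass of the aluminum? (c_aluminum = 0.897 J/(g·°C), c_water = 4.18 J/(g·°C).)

m ≈ 120 g

Conservation of energy gives ΣQ = 0:
m·0.897·(37.4 − 290) + 1020·4.18·(37.4 − 31) = 0
-226.58 m = -27287
m = -27287/-226.58 ≈ 120.4 g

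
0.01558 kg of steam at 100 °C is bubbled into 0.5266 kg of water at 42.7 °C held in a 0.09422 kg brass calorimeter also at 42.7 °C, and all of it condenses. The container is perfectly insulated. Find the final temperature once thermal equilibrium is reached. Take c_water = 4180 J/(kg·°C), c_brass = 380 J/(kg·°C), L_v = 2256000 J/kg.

T_f ≈ 59.6 °C

Energy balance with sensible and latent terms:
latent heat released on condensation: 0.01558×2256000 = 35148
  condensed water 100 °C→T: 65.12(T − 100)
  water warms: 0.5266×4180×(T − 42.7) = 2201.2(T − 42.7)
  brass cup: 0.09422×380×(T − 42.7) = 35.8(T − 42.7)
2302.1 T = 35148 + 6512.4 + 95520 = 137180
T ≈ 59.59 °C (< 100 °C, so full condensation is consistent).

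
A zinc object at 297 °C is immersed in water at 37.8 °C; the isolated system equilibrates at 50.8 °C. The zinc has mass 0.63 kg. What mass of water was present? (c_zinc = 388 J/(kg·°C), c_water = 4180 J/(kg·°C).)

Heat lost by the zinc = heat gained by the water:
0.63·388·(297 − 50.8) = m·4180·(50.8 − 37.8)
54340 m = 60181  ⇒  m ≈ 1.107 kg

m ≈ 1.11 kg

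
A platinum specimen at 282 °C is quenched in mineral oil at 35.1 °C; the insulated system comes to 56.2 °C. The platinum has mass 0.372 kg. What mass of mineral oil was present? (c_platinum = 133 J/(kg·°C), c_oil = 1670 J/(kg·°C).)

m ≈ 0.317 kg

Heat lost by the platinum = heat gained by the oil:
0.372·133·(282 − 56.2) = m·1670·(56.2 − 35.1)
35237 m = 11172  ⇒  m ≈ 0.317 kg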